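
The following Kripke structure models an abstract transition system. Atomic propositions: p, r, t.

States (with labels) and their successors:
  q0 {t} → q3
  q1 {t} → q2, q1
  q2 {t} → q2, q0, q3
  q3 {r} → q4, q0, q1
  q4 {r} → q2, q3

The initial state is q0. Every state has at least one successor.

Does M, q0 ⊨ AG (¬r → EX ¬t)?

Does not hold

States satisfying ¬r → EX ¬t: {q0, q2, q3, q4}.
States satisfying AG (¬r → EX ¬t): ∅.
q1 is reachable from q0 and violates ¬r → EX ¬t, so AG fails at q0.
q0 ∉ Sat(AG (¬r → EX ¬t)).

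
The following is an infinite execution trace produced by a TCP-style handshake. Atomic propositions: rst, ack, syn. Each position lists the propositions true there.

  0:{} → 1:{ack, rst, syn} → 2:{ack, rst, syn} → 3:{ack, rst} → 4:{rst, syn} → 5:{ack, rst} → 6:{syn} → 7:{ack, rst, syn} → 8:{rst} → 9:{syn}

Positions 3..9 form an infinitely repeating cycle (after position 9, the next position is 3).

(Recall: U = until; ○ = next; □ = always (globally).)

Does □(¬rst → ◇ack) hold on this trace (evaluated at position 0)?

¬rst → ◇ack holds at every position 0..9, and those are all positions ever visited, so □(¬rst → ◇ack) holds.
Positions where ¬rst holds: 0, 6, 9.
Check ◇ack at each: 0→ok, 6→ok, 9→ok.

Satisfied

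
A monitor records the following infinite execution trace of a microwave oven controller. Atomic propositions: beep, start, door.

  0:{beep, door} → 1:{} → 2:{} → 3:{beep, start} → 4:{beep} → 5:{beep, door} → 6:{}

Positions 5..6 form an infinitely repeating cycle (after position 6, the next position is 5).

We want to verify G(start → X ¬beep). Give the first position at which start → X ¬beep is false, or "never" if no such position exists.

3

Check start → X ¬beep at each position in order: 0 ✓, 1 ✓, 2 ✓.
At position 3 the labels are {beep, start} and the next position 4 has {beep}, so start → X ¬beep is false there. This is the first violation.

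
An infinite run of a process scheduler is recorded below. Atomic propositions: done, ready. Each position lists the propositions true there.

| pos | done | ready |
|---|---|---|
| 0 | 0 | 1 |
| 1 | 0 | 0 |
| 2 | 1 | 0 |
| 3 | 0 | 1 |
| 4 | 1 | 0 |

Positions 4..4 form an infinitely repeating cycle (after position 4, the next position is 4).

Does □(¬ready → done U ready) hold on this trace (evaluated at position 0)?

¬ready → done U ready must hold at every position from 0 onward. It fails at position 1, so □(¬ready → done U ready) is false.
Positions where ¬ready holds: 1, 2, 4.
Check done U ready at each: 1→fails, 2→ok, 4→fails.

Violated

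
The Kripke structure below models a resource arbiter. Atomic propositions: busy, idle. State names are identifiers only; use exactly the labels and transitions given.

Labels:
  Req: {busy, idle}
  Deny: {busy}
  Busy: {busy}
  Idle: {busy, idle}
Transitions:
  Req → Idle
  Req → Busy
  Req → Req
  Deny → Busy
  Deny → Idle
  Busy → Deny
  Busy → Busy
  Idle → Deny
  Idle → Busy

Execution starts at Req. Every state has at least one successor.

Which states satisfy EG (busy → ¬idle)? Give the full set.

{Deny, Busy}

States satisfying busy → ¬idle: {Deny, Busy}.
States satisfying EG (busy → ¬idle): {Deny, Busy}.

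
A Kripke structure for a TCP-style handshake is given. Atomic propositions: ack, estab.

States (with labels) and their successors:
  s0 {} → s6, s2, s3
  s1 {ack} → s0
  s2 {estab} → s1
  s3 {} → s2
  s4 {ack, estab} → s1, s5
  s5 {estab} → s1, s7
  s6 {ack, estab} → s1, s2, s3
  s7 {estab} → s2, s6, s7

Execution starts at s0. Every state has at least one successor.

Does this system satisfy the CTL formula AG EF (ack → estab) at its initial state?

States satisfying EF (ack → estab): {s0, s1, s2, s3, s4, s5, s6, s7}.
States satisfying AG EF (ack → estab): {s0, s1, s2, s3, s4, s5, s6, s7}.
Every state reachable from s0 satisfies EF (ack → estab).
s0 ∈ Sat(AG EF (ack → estab)).

Yes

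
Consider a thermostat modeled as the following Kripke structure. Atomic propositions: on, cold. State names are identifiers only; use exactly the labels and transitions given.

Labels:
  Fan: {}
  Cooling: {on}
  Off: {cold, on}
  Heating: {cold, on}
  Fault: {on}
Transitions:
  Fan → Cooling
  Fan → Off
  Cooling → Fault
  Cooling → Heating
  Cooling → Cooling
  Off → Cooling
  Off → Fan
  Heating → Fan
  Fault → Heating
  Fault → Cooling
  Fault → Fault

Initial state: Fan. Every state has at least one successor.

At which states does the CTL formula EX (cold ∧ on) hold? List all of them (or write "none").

{Fan, Cooling, Fault}

States satisfying cold ∧ on: {Off, Heating}.
States satisfying EX (cold ∧ on): {Fan, Cooling, Fault}.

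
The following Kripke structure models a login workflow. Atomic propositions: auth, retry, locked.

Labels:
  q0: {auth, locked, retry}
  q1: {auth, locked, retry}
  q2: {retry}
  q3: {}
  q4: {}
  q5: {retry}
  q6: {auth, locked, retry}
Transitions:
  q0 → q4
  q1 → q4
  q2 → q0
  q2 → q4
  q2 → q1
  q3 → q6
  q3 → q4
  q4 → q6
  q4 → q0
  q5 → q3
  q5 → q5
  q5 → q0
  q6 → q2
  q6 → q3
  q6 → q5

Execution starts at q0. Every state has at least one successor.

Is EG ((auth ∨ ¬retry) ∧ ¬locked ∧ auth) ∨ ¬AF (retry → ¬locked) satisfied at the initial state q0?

States satisfying (auth ∨ ¬retry) ∧ ¬locked ∧ auth: ∅.
States satisfying EG ((auth ∨ ¬retry) ∧ ¬locked ∧ auth): ∅.
States satisfying retry → ¬locked: {q2, q3, q4, q5}.
States satisfying AF (retry → ¬locked): {q0, q1, q2, q3, q4, q5, q6}.
States satisfying ¬AF (retry → ¬locked): ∅.
States satisfying EG ((auth ∨ ¬retry) ∧ ¬locked ∧ auth) ∨ ¬AF (retry → ¬locked): ∅.
q0 ∉ Sat(EG ((auth ∨ ¬retry) ∧ ¬locked ∧ auth) ∨ ¬AF (retry → ¬locked)).

No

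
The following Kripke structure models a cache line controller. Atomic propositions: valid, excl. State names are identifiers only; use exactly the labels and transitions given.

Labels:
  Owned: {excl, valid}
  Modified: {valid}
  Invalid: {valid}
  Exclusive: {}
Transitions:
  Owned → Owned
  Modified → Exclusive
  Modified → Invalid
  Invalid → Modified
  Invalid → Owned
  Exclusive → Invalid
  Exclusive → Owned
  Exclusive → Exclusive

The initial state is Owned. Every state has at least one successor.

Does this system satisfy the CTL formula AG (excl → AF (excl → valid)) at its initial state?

States satisfying excl → AF (excl → valid): {Owned, Modified, Invalid, Exclusive}.
States satisfying AG (excl → AF (excl → valid)): {Owned, Modified, Invalid, Exclusive}.
Every state reachable from Owned satisfies excl → AF (excl → valid).
Owned ∈ Sat(AG (excl → AF (excl → valid))).

Holds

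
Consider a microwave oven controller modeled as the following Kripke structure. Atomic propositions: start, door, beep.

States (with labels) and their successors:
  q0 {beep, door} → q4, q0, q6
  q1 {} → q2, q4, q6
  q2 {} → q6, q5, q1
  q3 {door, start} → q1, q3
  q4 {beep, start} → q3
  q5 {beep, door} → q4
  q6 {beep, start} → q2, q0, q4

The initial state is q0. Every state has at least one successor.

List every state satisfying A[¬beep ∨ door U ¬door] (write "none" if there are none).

States satisfying ¬beep ∨ door: {q0, q1, q2, q3, q5}.
States satisfying ¬door: {q1, q2, q4, q6}.
States satisfying A[¬beep ∨ door U ¬door]: {q1, q2, q4, q5, q6}.

{q1, q2, q4, q5, q6}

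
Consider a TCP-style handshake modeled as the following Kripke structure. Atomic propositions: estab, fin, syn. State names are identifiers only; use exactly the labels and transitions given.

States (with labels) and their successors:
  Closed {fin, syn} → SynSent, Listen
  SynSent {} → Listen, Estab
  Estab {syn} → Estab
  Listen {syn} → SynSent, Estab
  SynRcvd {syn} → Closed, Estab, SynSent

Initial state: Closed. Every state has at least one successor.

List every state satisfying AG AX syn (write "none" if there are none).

{Estab}

States satisfying AX syn: {SynSent, Estab}.
States satisfying AG AX syn: {Estab}.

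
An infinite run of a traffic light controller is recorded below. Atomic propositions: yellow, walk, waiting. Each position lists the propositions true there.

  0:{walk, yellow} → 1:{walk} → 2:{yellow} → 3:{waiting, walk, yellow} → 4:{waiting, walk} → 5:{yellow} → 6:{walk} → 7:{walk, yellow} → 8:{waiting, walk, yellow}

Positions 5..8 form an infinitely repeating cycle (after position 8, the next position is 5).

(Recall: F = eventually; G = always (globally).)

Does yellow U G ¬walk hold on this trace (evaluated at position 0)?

Does not hold

Walking from position 0: at position 1, G ¬walk has not yet held and yellow fails, so yellow U G ¬walk is false.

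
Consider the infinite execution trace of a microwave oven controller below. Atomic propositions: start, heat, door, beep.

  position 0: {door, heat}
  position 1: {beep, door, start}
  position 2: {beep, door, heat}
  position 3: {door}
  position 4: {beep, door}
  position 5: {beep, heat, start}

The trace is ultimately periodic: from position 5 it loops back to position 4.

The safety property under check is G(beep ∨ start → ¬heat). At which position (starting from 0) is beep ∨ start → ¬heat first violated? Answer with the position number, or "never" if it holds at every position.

Check beep ∨ start → ¬heat at each position in order: 0 ✓, 1 ✓.
At position 2 the labels are {beep, door, heat}, so beep ∨ start → ¬heat is false there. This is the first violation.

2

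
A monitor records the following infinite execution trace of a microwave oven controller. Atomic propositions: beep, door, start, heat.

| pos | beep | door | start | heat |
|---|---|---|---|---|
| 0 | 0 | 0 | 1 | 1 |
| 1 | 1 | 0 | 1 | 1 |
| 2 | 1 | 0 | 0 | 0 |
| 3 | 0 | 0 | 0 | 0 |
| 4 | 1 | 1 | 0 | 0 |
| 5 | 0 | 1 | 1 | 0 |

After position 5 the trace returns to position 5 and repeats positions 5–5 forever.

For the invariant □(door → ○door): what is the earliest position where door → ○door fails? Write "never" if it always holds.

door → ○door holds at every position 0..5, and those are all the positions the trace ever visits, so the invariant □(door → ○door) is never violated.

never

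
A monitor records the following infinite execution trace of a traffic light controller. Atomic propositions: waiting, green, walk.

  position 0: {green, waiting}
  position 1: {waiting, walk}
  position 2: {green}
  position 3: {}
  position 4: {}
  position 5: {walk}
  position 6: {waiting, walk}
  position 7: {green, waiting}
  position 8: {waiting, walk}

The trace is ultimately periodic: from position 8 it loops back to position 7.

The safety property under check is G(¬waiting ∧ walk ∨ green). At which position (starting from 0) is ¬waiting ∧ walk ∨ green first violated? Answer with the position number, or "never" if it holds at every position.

1

Check ¬waiting ∧ walk ∨ green at each position in order: 0 ✓.
At position 1 the labels are {waiting, walk}, so ¬waiting ∧ walk ∨ green is false there. This is the first violation.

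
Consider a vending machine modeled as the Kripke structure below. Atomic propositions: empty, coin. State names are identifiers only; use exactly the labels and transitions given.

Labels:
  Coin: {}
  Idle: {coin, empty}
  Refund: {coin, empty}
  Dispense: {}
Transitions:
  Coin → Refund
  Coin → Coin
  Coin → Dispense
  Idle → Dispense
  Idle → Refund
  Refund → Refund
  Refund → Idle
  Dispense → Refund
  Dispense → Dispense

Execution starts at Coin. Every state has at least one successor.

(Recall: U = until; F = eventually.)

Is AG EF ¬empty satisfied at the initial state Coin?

Holds

States satisfying EF ¬empty: {Coin, Idle, Refund, Dispense}.
States satisfying AG EF ¬empty: {Coin, Idle, Refund, Dispense}.
Every state reachable from Coin satisfies EF ¬empty.
Coin ∈ Sat(AG EF ¬empty).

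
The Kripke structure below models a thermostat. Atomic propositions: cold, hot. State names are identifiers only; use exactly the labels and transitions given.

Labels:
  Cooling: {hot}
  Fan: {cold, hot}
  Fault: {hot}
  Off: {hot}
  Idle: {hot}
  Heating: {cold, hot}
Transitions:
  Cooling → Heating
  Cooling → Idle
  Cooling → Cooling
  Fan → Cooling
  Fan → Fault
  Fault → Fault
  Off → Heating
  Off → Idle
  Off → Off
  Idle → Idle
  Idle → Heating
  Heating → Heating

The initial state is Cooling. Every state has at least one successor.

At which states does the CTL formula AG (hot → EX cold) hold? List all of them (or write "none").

{Cooling, Off, Idle, Heating}

States satisfying hot → EX cold: {Cooling, Off, Idle, Heating}.
States satisfying AG (hot → EX cold): {Cooling, Off, Idle, Heating}.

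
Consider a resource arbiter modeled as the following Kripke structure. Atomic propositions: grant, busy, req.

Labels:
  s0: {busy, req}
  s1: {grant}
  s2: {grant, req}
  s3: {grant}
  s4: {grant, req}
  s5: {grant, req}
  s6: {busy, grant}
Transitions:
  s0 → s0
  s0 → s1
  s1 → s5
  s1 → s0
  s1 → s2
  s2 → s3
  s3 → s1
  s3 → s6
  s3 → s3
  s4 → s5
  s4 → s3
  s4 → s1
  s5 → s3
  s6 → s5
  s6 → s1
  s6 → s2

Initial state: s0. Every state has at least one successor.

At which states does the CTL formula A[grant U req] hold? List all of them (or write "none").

{s0, s1, s2, s4, s5, s6}

States satisfying grant: {s1, s2, s3, s4, s5, s6}.
States satisfying req: {s0, s2, s4, s5}.
States satisfying A[grant U req]: {s0, s1, s2, s4, s5, s6}.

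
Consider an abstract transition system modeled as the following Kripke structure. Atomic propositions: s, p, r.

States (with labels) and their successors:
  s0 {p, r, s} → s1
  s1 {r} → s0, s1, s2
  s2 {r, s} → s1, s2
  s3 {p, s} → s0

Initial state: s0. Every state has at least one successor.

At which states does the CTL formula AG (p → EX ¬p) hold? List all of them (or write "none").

{s0, s1, s2}

States satisfying p → EX ¬p: {s0, s1, s2}.
States satisfying AG (p → EX ¬p): {s0, s1, s2}.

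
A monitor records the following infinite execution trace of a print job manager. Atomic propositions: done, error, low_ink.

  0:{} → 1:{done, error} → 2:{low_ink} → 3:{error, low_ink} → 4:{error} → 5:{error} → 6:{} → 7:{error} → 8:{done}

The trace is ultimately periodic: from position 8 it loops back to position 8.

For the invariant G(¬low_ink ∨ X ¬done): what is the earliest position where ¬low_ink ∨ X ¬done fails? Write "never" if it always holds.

never

¬low_ink ∨ X ¬done holds at every position 0..8, and those are all the positions the trace ever visits, so the invariant G(¬low_ink ∨ X ¬done) is never violated.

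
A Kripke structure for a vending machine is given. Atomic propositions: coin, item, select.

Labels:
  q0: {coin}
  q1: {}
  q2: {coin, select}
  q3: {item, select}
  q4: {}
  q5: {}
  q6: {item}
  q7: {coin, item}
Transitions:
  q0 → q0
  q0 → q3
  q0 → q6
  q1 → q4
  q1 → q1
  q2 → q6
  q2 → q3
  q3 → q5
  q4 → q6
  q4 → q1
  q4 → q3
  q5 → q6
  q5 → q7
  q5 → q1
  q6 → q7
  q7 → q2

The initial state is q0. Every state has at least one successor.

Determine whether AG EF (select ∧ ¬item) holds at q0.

Satisfied

States satisfying EF (select ∧ ¬item): {q0, q1, q2, q3, q4, q5, q6, q7}.
States satisfying AG EF (select ∧ ¬item): {q0, q1, q2, q3, q4, q5, q6, q7}.
Every state reachable from q0 satisfies EF (select ∧ ¬item).
q0 ∈ Sat(AG EF (select ∧ ¬item)).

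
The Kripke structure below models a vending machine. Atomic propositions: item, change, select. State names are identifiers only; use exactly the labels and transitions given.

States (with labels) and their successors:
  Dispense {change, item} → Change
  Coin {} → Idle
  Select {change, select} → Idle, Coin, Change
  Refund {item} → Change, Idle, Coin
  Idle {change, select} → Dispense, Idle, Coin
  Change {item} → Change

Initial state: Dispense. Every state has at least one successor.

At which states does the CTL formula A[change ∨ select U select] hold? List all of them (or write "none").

States satisfying change ∨ select: {Dispense, Select, Idle}.
States satisfying select: {Select, Idle}.
States satisfying A[change ∨ select U select]: {Select, Idle}.

{Select, Idle}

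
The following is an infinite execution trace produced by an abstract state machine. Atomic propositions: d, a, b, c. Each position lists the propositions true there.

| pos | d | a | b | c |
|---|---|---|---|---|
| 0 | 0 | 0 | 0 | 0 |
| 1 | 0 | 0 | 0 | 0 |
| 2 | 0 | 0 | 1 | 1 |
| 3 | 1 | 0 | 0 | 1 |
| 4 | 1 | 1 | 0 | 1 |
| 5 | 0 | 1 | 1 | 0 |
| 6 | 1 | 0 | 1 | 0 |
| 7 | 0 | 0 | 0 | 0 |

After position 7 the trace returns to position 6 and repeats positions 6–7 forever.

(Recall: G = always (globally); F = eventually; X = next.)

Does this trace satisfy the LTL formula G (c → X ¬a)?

c → X ¬a must hold at every position from 0 onward. It fails at position 3, so G (c → X ¬a) is false.
Positions where c holds: 2, 3, 4.
Check X ¬a at each: 2→ok, 3→fails, 4→fails.

No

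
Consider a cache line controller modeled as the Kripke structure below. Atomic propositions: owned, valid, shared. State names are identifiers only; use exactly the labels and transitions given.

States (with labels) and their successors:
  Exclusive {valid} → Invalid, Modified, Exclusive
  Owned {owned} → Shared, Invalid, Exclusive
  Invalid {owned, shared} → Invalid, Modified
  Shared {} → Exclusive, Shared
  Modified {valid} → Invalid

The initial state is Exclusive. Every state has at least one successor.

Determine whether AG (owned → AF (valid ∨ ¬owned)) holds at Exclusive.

Violated

States satisfying owned → AF (valid ∨ ¬owned): {Exclusive, Shared, Modified}.
States satisfying AG (owned → AF (valid ∨ ¬owned)): ∅.
Invalid is reachable from Exclusive and violates owned → AF (valid ∨ ¬owned), so AG fails at Exclusive.
Exclusive ∉ Sat(AG (owned → AF (valid ∨ ¬owned))).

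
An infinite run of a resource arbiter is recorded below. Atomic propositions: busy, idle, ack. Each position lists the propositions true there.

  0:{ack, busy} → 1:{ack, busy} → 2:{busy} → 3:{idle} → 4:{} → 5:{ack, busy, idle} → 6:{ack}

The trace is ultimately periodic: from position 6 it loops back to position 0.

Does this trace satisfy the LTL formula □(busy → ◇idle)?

Yes

busy → ◇idle holds at every position 0..6, and those are all positions ever visited, so □(busy → ◇idle) holds.
Positions where busy holds: 0, 1, 2, 5.
Check ◇idle at each: 0→ok, 1→ok, 2→ok, 5→ok.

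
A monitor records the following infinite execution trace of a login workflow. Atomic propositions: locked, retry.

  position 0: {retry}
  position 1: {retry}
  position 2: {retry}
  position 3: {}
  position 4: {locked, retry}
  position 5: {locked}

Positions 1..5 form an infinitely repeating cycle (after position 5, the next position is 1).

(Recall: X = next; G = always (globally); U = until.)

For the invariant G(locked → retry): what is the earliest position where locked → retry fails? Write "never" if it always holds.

5

Check locked → retry at each position in order: 0 ✓, 1 ✓, 2 ✓, 3 ✓, 4 ✓.
At position 5 the labels are {locked}, so locked → retry is false there. This is the first violation.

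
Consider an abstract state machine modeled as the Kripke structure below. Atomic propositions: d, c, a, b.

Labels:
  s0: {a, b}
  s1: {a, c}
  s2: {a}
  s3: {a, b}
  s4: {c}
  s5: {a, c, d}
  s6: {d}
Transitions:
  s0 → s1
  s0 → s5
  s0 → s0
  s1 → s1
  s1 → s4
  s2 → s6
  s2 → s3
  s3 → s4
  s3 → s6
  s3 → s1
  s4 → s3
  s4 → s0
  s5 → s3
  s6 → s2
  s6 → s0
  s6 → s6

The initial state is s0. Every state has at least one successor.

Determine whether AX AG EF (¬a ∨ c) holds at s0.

States satisfying AG EF (¬a ∨ c): {s0, s1, s2, s3, s4, s5, s6}.
States satisfying AX AG EF (¬a ∨ c): {s0, s1, s2, s3, s4, s5, s6}.
s0 ∈ Sat(AX AG EF (¬a ∨ c)).

Yes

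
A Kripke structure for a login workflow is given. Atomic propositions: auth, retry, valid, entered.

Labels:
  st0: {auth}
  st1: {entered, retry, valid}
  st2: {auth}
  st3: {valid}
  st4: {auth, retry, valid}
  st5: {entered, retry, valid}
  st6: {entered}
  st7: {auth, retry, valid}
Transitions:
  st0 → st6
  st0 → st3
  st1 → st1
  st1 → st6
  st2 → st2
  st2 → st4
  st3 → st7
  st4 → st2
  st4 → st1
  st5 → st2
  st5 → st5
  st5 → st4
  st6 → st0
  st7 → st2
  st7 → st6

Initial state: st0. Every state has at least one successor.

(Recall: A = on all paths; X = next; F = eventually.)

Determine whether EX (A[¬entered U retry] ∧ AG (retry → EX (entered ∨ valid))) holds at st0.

States satisfying EX (A[¬entered U retry] ∧ AG (retry → EX (entered ∨ valid))): {st0, st1, st2, st3, st4, st5}.
st0 ∈ Sat(EX (A[¬entered U retry] ∧ AG (retry → EX (entered ∨ valid)))).

Satisfied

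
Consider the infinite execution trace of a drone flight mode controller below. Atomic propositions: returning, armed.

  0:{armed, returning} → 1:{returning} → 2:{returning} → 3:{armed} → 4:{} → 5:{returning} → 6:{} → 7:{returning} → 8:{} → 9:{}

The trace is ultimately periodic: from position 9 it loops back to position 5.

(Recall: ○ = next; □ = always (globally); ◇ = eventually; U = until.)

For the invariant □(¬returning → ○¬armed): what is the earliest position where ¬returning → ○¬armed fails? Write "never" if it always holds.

never

¬returning → ○¬armed holds at every position 0..9, and those are all the positions the trace ever visits, so the invariant □(¬returning → ○¬armed) is never violated.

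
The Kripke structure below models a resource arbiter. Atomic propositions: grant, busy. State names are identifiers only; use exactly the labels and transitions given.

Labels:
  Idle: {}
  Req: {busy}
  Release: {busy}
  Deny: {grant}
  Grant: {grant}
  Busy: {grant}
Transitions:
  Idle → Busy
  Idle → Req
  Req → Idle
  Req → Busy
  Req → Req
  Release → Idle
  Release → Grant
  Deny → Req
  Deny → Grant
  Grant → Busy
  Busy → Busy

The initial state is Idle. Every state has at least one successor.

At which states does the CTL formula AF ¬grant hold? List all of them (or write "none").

{Idle, Req, Release}

States satisfying ¬grant: {Idle, Req, Release}.
States satisfying AF ¬grant: {Idle, Req, Release}.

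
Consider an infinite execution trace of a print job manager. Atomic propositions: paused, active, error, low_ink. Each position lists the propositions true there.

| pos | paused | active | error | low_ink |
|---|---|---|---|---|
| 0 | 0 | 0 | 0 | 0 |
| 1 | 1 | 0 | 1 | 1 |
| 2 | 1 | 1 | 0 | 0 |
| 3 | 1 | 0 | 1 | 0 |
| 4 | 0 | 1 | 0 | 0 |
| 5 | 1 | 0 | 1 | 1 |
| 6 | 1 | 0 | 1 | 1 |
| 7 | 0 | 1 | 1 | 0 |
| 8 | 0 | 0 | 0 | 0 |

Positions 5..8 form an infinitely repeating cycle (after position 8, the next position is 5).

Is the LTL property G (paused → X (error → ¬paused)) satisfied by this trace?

No

paused → X (error → ¬paused) must hold at every position from 0 onward. It fails at position 2, so G (paused → X (error → ¬paused)) is false.
Positions where paused holds: 1, 2, 3, 5, 6.
Check X (error → ¬paused) at each: 1→ok, 2→fails, 3→ok, 5→fails, 6→ok.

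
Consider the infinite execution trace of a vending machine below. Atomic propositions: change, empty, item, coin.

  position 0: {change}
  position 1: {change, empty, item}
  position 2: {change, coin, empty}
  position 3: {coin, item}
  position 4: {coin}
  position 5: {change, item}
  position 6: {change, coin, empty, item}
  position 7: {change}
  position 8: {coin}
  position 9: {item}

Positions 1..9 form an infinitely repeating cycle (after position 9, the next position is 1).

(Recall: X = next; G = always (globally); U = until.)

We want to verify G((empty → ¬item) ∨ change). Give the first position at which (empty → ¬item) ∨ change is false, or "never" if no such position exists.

(empty → ¬item) ∨ change holds at every position 0..9, and those are all the positions the trace ever visits, so the invariant G((empty → ¬item) ∨ change) is never violated.

never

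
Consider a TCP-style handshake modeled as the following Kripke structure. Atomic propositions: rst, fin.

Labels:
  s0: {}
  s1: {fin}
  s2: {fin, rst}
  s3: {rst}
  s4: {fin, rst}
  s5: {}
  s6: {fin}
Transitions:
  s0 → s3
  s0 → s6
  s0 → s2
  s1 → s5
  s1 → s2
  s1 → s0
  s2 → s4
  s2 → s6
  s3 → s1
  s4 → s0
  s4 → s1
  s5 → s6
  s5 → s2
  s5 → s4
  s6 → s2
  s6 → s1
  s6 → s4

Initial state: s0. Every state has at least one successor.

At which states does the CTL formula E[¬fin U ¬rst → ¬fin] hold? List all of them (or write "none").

{s0, s2, s3, s4, s5}

States satisfying ¬fin: {s0, s3, s5}.
States satisfying ¬rst → ¬fin: {s0, s2, s3, s4, s5}.
States satisfying E[¬fin U ¬rst → ¬fin]: {s0, s2, s3, s4, s5}.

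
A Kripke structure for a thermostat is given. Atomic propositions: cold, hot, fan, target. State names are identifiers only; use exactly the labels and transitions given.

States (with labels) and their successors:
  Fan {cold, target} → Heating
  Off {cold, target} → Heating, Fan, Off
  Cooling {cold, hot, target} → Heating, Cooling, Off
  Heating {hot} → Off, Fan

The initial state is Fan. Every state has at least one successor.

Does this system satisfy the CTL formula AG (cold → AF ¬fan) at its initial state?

States satisfying cold → AF ¬fan: {Fan, Off, Cooling, Heating}.
States satisfying AG (cold → AF ¬fan): {Fan, Off, Cooling, Heating}.
Every state reachable from Fan satisfies cold → AF ¬fan.
Fan ∈ Sat(AG (cold → AF ¬fan)).

Satisfied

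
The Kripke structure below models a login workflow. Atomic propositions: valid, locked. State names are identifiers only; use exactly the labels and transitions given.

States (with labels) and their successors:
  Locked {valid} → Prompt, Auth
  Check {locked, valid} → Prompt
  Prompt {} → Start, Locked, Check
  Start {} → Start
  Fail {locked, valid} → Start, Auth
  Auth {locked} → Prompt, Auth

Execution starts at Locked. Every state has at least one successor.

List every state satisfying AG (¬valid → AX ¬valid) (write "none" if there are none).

{Start}

States satisfying ¬valid → AX ¬valid: {Locked, Check, Start, Fail, Auth}.
States satisfying AG (¬valid → AX ¬valid): {Start}.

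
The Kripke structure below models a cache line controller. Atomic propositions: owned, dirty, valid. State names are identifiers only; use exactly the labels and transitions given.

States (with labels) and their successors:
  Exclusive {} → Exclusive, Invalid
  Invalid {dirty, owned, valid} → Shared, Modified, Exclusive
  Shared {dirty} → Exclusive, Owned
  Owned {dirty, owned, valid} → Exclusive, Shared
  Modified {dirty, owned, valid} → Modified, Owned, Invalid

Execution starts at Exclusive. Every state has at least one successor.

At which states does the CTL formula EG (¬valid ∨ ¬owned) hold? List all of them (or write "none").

States satisfying ¬valid ∨ ¬owned: {Exclusive, Shared}.
States satisfying EG (¬valid ∨ ¬owned): {Exclusive, Shared}.

{Exclusive, Shared}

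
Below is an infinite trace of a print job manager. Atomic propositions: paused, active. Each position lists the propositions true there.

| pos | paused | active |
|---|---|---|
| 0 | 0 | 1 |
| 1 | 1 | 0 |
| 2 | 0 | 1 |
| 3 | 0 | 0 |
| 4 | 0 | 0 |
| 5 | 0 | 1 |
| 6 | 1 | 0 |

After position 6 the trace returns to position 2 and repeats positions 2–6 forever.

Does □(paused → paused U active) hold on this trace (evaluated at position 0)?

paused → paused U active holds at every position 0..6, and those are all positions ever visited, so □(paused → paused U active) holds.
Positions where paused holds: 1, 6.
Check paused U active at each: 1→ok, 6→ok.

Yes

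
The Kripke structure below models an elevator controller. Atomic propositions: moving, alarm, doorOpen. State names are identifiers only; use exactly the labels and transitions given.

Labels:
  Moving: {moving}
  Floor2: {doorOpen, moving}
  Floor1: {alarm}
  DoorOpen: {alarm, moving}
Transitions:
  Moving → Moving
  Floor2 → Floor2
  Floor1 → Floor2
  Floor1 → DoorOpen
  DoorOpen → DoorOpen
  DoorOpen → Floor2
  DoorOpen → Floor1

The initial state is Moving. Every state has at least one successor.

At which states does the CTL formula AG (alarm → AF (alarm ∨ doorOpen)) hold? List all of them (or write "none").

States satisfying alarm → AF (alarm ∨ doorOpen): {Moving, Floor2, Floor1, DoorOpen}.
States satisfying AG (alarm → AF (alarm ∨ doorOpen)): {Moving, Floor2, Floor1, DoorOpen}.

{Moving, Floor2, Floor1, DoorOpen}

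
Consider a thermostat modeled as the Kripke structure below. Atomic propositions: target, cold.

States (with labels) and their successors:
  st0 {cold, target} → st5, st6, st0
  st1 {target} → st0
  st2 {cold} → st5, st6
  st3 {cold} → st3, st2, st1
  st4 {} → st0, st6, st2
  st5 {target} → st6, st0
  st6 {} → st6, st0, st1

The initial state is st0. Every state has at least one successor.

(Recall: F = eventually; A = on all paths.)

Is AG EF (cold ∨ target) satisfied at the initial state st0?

Yes

States satisfying EF (cold ∨ target): {st0, st1, st2, st3, st4, st5, st6}.
States satisfying AG EF (cold ∨ target): {st0, st1, st2, st3, st4, st5, st6}.
Every state reachable from st0 satisfies EF (cold ∨ target).
st0 ∈ Sat(AG EF (cold ∨ target)).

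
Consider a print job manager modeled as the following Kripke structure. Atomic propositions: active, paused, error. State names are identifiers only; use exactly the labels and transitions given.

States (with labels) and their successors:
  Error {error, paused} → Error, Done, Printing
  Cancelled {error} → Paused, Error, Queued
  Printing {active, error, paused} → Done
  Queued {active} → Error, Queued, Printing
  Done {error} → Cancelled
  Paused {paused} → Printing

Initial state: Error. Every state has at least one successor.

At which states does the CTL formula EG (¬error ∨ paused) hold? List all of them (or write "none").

{Error, Queued}

States satisfying ¬error ∨ paused: {Error, Printing, Queued, Paused}.
States satisfying EG (¬error ∨ paused): {Error, Queued}.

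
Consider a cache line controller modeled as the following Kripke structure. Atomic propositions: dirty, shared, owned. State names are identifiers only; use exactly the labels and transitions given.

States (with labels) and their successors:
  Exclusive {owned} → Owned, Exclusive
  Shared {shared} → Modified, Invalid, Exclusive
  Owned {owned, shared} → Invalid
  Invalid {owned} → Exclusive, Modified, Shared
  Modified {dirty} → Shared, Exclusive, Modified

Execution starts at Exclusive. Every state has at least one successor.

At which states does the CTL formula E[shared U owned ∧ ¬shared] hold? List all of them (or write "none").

States satisfying shared: {Shared, Owned}.
States satisfying owned ∧ ¬shared: {Exclusive, Invalid}.
States satisfying E[shared U owned ∧ ¬shared]: {Exclusive, Shared, Owned, Invalid}.

{Exclusive, Shared, Owned, Invalid}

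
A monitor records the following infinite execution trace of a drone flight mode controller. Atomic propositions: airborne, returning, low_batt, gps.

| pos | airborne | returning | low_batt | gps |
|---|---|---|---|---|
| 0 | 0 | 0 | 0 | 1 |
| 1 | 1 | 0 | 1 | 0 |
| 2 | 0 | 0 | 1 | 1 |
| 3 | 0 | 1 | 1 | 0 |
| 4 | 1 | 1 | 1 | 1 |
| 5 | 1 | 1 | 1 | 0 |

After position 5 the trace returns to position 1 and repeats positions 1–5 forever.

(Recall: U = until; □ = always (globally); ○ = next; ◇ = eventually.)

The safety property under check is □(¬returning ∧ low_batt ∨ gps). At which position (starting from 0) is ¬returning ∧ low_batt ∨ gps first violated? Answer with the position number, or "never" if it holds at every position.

3

Check ¬returning ∧ low_batt ∨ gps at each position in order: 0 ✓, 1 ✓, 2 ✓.
At position 3 the labels are {low_batt, returning}, so ¬returning ∧ low_batt ∨ gps is false there. This is the first violation.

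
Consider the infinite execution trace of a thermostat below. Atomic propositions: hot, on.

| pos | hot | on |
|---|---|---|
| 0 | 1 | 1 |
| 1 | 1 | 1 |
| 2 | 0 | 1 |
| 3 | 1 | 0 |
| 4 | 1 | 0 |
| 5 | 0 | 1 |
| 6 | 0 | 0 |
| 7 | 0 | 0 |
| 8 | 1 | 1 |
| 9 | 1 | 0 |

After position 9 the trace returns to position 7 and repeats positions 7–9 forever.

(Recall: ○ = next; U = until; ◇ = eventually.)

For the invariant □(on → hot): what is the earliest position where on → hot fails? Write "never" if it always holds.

Check on → hot at each position in order: 0 ✓, 1 ✓.
At position 2 the labels are {on}, so on → hot is false there. This is the first violation.

2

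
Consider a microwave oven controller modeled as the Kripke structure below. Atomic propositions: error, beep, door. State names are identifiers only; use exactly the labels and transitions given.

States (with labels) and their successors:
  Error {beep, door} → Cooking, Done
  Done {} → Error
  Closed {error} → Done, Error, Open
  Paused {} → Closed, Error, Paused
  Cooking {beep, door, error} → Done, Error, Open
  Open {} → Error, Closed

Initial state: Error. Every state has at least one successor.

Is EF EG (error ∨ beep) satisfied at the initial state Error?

States satisfying EG (error ∨ beep): {Error, Closed, Cooking}.
States satisfying EF EG (error ∨ beep): {Error, Done, Closed, Paused, Cooking, Open}.
Some path from Error reaches a state where EG (error ∨ beep) holds.
Error ∈ Sat(EF EG (error ∨ beep)).

Satisfied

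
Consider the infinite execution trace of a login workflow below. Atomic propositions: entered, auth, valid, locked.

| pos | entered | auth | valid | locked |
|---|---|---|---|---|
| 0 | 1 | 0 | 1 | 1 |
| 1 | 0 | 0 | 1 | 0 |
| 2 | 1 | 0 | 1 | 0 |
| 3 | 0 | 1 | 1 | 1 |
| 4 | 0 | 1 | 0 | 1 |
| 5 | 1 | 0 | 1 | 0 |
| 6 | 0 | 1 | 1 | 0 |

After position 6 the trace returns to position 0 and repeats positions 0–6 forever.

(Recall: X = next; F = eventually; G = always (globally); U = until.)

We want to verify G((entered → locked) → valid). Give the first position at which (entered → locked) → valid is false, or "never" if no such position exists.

4

Check (entered → locked) → valid at each position in order: 0 ✓, 1 ✓, 2 ✓, 3 ✓.
At position 4 the labels are {auth, locked}, so (entered → locked) → valid is false there. This is the first violation.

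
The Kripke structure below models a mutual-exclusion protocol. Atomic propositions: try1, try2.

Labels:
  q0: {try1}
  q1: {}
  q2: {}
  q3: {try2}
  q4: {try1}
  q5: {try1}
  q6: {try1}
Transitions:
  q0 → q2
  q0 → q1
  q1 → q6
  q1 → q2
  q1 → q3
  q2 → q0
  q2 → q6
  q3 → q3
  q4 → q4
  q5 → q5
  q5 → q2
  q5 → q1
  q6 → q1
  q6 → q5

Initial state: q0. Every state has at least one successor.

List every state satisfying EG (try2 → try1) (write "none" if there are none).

{q0, q1, q2, q4, q5, q6}

States satisfying try2 → try1: {q0, q1, q2, q4, q5, q6}.
States satisfying EG (try2 → try1): {q0, q1, q2, q4, q5, q6}.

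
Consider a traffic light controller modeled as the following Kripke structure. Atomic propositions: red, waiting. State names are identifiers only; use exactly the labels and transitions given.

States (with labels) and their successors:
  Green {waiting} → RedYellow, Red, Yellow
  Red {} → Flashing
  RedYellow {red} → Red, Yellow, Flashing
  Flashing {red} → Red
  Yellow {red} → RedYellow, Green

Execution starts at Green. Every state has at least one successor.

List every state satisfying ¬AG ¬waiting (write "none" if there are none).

{Green, RedYellow, Yellow}

States satisfying ¬waiting: {Red, RedYellow, Flashing, Yellow}.
States satisfying AG ¬waiting: {Red, Flashing}.
States satisfying ¬AG ¬waiting: {Green, RedYellow, Yellow}.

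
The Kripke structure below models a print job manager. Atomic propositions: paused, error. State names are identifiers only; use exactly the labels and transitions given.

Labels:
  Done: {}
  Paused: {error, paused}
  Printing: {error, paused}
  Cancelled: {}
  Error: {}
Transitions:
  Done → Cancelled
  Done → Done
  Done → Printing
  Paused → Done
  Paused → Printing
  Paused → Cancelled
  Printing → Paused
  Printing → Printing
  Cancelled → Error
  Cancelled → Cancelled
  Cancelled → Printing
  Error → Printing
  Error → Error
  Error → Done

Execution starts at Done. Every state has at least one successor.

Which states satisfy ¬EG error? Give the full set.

{Done, Cancelled, Error}

States satisfying error: {Paused, Printing}.
States satisfying EG error: {Paused, Printing}.
States satisfying ¬EG error: {Done, Cancelled, Error}.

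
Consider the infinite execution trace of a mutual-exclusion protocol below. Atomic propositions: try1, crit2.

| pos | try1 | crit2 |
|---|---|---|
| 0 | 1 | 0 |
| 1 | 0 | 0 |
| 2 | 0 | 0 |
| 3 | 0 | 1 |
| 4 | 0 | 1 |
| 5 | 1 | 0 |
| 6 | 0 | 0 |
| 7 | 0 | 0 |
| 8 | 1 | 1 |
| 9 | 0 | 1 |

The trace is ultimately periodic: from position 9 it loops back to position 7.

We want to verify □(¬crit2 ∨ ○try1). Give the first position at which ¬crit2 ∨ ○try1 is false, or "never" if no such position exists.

3

Check ¬crit2 ∨ ○try1 at each position in order: 0 ✓, 1 ✓, 2 ✓.
At position 3 the labels are {crit2} and the next position 4 has {crit2}, so ¬crit2 ∨ ○try1 is false there. This is the first violation.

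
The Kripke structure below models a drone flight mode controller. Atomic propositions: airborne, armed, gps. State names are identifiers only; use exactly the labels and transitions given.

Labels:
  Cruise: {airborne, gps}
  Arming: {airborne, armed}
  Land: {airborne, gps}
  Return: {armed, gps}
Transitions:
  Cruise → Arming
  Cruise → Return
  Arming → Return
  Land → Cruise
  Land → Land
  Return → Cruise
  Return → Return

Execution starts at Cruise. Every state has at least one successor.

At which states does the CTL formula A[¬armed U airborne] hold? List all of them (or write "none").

States satisfying ¬armed: {Cruise, Land}.
States satisfying airborne: {Cruise, Arming, Land}.
States satisfying A[¬armed U airborne]: {Cruise, Arming, Land}.

{Cruise, Arming, Land}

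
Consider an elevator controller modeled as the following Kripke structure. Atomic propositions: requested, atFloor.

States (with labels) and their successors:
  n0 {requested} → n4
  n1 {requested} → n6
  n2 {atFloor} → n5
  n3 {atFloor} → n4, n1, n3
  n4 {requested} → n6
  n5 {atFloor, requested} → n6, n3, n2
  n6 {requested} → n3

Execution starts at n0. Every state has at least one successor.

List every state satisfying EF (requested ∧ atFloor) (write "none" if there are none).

States satisfying requested ∧ atFloor: {n5}.
States satisfying EF (requested ∧ atFloor): {n2, n5}.

{n2, n5}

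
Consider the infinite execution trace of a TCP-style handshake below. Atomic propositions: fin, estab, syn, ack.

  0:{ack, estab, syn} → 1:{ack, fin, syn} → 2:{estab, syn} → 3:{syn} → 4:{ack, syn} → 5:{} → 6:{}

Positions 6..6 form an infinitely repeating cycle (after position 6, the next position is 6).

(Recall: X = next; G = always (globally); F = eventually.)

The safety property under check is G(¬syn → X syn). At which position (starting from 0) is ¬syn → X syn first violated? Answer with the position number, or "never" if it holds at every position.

Check ¬syn → X syn at each position in order: 0 ✓, 1 ✓, 2 ✓, 3 ✓, 4 ✓.
At position 5 the labels are {} and the next position 6 has {}, so ¬syn → X syn is false there. This is the first violation.

5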